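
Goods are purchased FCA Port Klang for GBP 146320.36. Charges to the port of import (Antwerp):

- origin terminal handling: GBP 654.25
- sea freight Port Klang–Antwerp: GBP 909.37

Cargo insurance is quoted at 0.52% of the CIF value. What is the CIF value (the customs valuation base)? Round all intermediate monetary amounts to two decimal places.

CIF value: GBP 148657.00

Let C be the CIF value. C = FCA price + pre-shipment costs + freight + 0.52% × C
C − 0.52% × C = 146320.36 + 654.25 + 909.37
0.9948 × C = 147883.98
C = 147883.98 / 0.9948 = 148657.00
Insurance premium = 0.52% × 148657.00 = 773.02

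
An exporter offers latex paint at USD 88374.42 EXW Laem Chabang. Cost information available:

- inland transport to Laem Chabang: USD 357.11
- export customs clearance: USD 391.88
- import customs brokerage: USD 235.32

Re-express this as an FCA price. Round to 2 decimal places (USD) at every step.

FCA price: USD 89123.41

Not relevant to the conversion: brokerage — on the buyer under both terms; not part of either seller's price.
From EXW to FCA, the seller additionally bears: inland to port, export clearance.
FCA price = 88374.42 + 357.11 + 391.88 = 89123.41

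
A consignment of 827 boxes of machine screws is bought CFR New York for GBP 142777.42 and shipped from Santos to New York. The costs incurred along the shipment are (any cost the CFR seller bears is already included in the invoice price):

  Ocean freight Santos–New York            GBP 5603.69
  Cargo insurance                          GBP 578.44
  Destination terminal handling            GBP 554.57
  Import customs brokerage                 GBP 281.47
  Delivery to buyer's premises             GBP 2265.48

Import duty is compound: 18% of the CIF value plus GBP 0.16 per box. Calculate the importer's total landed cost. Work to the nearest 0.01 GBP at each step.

Total landed cost: GBP 172393.75

CFR: the seller pays costs through ocean freight to the destination port, but not insurance.
Already in the invoice (seller's account under CFR): freight — exclude.
CIF value = CFR price + insurance = 142777.42 + 578.44 = 143355.86
Ad valorem component: 143355.86 × 18% = 25804.05
Specific component: 827 × 0.16 = 132.32
Import duty = 25804.05 + 132.32 = 25936.37
Buyer bears: insurance 578.44 + destination terminal 554.57 + brokerage 281.47 + delivery 2265.48 + duty 25936.37 = 29616.33
Landed cost = invoice 142777.42 + 29616.33 = 172393.75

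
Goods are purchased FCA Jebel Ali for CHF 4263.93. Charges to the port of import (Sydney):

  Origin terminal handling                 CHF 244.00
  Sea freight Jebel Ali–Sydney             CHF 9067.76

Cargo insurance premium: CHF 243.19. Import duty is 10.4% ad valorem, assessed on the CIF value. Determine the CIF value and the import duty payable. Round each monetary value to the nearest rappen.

CIF = FCA price + pre-shipment costs + freight + insurance
CIF = 4263.93 + 244.00 + 9067.76 + 243.19 = 13818.88
Import duty = 13818.88 × 10.4% = 1437.16

CIF value: CHF 13818.88; import duty: CHF 1437.16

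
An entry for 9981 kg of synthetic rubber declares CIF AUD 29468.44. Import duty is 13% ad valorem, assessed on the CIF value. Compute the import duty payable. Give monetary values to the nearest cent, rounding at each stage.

Import duty: AUD 3830.90

Import duty = 29468.44 × 13% = 3830.90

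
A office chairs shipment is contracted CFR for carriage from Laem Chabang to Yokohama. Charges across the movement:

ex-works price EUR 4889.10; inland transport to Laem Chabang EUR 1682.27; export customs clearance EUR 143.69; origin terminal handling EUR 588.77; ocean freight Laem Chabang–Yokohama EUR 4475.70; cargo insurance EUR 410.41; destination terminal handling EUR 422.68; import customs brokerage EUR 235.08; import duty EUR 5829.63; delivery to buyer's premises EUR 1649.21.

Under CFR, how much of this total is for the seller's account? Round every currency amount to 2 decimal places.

Seller's account: EUR 11779.53

CFR: the seller pays costs through ocean freight to the destination port, but not insurance.
Seller's account: goods 4889.10 + inland to port 1682.27 + export clearance 143.69 + origin terminal 588.77 + freight 4475.70 = 11779.53
Buyer's account: insurance 410.41 + destination terminal 422.68 + brokerage 235.08 + duty 5829.63 + delivery 1649.21 = 8547.01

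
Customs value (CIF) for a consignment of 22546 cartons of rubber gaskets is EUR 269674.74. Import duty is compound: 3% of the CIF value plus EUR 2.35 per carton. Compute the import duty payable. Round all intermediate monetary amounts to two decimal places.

Ad valorem component: 269674.74 × 3% = 8090.24
Specific component: 22546 × 2.35 = 52983.10
Import duty = 8090.24 + 52983.10 = 61073.34

Import duty: EUR 61073.34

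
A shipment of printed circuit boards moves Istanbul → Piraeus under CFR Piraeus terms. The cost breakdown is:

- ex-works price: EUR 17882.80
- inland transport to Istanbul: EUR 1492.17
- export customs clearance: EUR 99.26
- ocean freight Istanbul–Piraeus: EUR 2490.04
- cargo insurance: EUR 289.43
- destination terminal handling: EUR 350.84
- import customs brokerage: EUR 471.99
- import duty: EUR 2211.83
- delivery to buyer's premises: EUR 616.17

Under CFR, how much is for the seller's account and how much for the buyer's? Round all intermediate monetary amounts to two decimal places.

Seller: EUR 21964.27; buyer: EUR 3940.26

CFR: the seller pays costs through ocean freight to the destination port, but not insurance.
Seller's account: goods 17882.80 + inland to port 1492.17 + export clearance 99.26 + freight 2490.04 = 21964.27
Buyer's account: insurance 289.43 + destination terminal 350.84 + brokerage 471.99 + duty 2211.83 + delivery 616.17 = 3940.26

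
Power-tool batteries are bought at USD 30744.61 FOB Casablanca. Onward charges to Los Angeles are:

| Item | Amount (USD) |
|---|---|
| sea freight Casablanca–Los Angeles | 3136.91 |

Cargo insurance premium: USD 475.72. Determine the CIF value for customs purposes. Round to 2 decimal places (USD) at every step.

CIF value: USD 34357.24

CIF = FOB price + freight + insurance
CIF = 30744.61 + 3136.91 + 475.72 = 34357.24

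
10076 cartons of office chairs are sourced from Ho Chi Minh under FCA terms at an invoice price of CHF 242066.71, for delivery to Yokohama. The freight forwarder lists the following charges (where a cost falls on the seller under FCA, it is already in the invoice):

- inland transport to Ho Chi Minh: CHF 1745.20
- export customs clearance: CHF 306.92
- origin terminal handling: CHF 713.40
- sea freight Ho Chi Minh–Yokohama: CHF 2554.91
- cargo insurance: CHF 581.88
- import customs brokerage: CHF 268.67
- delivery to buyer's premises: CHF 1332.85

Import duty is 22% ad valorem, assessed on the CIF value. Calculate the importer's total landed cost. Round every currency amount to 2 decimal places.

Total landed cost: CHF 301620.14

FCA: the seller delivers export-cleared goods to the carrier; the buyer bears costs from that point.
Already in the invoice (seller's account under FCA): inland to port, export clearance — exclude.
CIF value = FCA price + origin terminal + freight + insurance = 242066.71 + 713.40 + 2554.91 + 581.88 = 245916.90
Import duty = 245916.90 × 22% = 54101.72
Buyer bears: origin terminal 713.40 + freight 2554.91 + insurance 581.88 + brokerage 268.67 + delivery 1332.85 + duty 54101.72 = 59553.43
Landed cost = invoice 242066.71 + 59553.43 = 301620.14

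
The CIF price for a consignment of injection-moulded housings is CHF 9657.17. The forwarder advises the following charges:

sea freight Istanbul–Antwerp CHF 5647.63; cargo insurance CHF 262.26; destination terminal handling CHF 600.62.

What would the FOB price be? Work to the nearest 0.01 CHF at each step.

Not relevant to the conversion: destination terminal — on the buyer under both terms; not part of either seller's price.
From CIF to FOB, the seller no longer bears: freight, insurance.
FOB price = 9657.17 − 5647.63 − 262.26 = 3747.28

FOB price: CHF 3747.28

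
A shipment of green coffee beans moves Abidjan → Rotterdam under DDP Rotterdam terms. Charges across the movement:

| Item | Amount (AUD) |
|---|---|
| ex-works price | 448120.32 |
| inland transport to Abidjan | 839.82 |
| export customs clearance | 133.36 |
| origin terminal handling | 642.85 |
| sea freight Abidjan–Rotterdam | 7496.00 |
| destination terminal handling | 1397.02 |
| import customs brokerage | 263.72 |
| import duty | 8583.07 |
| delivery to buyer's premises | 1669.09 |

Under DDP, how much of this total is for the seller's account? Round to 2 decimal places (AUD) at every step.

DDP: the seller bears all costs including import duty.
Seller's account: goods 448120.32 + inland to port 839.82 + export clearance 133.36 + origin terminal 642.85 + freight 7496.00 + destination terminal 1397.02 + brokerage 263.72 + duty 8583.07 + delivery 1669.09 = 469145.25
Buyer's account: 0.00

Seller's account: AUD 469145.25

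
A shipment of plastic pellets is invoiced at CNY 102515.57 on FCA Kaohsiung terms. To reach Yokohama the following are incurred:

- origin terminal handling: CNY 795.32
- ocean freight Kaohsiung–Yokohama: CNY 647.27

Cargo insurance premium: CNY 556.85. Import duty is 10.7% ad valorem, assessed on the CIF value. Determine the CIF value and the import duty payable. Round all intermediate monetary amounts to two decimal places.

CIF = FCA price + pre-shipment costs + freight + insurance
CIF = 102515.57 + 795.32 + 647.27 + 556.85 = 104515.01
Import duty = 104515.01 × 10.7% = 11183.11

CIF value: CNY 104515.01; import duty: CNY 11183.11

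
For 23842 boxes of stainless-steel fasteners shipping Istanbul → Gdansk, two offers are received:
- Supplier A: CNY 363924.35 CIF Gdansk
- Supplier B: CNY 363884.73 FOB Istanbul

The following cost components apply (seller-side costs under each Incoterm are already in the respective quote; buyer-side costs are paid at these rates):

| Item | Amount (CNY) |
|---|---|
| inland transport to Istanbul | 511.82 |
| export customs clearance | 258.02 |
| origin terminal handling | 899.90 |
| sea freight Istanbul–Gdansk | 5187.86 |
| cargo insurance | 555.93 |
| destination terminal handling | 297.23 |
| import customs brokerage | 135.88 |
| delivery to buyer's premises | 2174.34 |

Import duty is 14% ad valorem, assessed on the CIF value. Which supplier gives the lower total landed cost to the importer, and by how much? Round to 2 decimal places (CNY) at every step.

Supplier A (CIF):
The CIF price already equals the CIF value: 363924.35
Import duty = 363924.35 × 14% = 50949.41
Buyer bears (A): 297.23 + 135.88 + 2174.34 = 2607.45
Landed cost (A) = invoice 363924.35 + 2607.45 + duty 50949.41 = 417481.21
Supplier B (FOB):
CIF value = FOB price + freight + insurance = 363884.73 + 5187.86 + 555.93 = 369628.52
Import duty = 369628.52 × 14% = 51747.99
Buyer bears (B): 5187.86 + 555.93 + 297.23 + 135.88 + 2174.34 = 8351.24
Landed cost (B) = invoice 363884.73 + 8351.24 + duty 51747.99 = 423983.96
Difference = |417481.21 − 423983.96| = 6502.75

Supplier A is cheaper by CNY 6502.75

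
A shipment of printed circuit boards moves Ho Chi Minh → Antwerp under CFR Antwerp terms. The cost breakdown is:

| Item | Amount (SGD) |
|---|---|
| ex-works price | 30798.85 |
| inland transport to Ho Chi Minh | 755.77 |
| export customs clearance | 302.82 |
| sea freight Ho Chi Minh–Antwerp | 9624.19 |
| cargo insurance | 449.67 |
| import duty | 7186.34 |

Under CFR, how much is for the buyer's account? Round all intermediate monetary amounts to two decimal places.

CFR: the seller pays costs through ocean freight to the destination port, but not insurance.
Seller's account: goods 30798.85 + inland to port 755.77 + export clearance 302.82 + freight 9624.19 = 41481.63
Buyer's account: insurance 449.67 + duty 7186.34 = 7636.01

Buyer's account: SGD 7636.01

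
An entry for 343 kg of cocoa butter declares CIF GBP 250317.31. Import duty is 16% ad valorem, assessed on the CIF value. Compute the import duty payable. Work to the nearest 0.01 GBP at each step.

Import duty: GBP 40050.77

Import duty = 250317.31 × 16% = 40050.77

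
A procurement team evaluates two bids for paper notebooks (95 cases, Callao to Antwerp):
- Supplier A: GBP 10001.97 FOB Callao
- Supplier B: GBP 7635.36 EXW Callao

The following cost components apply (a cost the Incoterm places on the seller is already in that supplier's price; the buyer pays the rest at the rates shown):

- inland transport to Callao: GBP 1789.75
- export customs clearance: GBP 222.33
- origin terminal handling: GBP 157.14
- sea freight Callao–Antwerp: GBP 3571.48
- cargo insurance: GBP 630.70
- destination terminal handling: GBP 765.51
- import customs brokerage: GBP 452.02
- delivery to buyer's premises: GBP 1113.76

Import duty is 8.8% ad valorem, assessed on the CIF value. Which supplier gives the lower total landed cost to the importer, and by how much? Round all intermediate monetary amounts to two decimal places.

Supplier A (FOB):
CIF value = FOB price + freight + insurance = 10001.97 + 3571.48 + 630.70 = 14204.15
Import duty = 14204.15 × 8.8% = 1249.97
Buyer bears (A): 3571.48 + 630.70 + 765.51 + 452.02 + 1113.76 = 6533.47
Landed cost (A) = invoice 10001.97 + 6533.47 + duty 1249.97 = 17785.41
Supplier B (EXW):
CIF value = EXW price + inland to port + export clearance + origin terminal + freight + insurance = 7635.36 + 1789.75 + 222.33 + 157.14 + 3571.48 + 630.70 = 14006.76
Import duty = 14006.76 × 8.8% = 1232.59
Buyer bears (B): 1789.75 + 222.33 + 157.14 + 3571.48 + 630.70 + 765.51 + 452.02 + 1113.76 = 8702.69
Landed cost (B) = invoice 7635.36 + 8702.69 + duty 1232.59 = 17570.64
Difference = |17785.41 − 17570.64| = 214.77

Supplier B is cheaper by GBP 214.77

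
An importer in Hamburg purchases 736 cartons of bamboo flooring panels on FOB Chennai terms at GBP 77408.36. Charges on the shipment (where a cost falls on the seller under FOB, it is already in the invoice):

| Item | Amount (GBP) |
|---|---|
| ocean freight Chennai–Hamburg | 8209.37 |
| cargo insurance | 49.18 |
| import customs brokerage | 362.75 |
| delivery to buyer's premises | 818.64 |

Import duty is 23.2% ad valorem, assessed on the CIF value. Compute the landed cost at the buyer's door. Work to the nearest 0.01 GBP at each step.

Total landed cost: GBP 106723.02

FOB: the seller bears costs until goods are on board at the origin port; the buyer bears freight, insurance and all costs thereafter.
CIF value = FOB price + freight + insurance = 77408.36 + 8209.37 + 49.18 = 85666.91
Import duty = 85666.91 × 23.2% = 19874.72
Buyer bears: freight 8209.37 + insurance 49.18 + brokerage 362.75 + delivery 818.64 + duty 19874.72 = 29314.66
Landed cost = invoice 77408.36 + 29314.66 = 106723.02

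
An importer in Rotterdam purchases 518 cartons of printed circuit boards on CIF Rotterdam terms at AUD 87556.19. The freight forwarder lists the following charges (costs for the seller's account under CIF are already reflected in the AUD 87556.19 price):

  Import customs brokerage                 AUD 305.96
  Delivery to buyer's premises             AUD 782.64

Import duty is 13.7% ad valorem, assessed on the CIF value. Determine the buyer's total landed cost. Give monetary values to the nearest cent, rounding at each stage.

CIF: the seller pays costs through ocean freight and marine insurance to the destination port.
The CIF price already equals the CIF value: 87556.19
Import duty = 87556.19 × 13.7% = 11995.20
Buyer bears: brokerage 305.96 + delivery 782.64 + duty 11995.20 = 13083.80
Landed cost = invoice 87556.19 + 13083.80 = 100639.99

Total landed cost: AUD 100639.99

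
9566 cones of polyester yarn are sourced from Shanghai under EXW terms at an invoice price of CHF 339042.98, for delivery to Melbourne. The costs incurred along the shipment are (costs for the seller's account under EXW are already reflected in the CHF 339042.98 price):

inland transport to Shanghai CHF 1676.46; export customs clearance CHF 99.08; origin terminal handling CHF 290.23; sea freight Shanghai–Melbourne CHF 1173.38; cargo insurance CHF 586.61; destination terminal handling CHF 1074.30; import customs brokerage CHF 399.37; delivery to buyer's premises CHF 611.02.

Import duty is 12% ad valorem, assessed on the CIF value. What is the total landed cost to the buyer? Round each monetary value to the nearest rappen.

EXW: the seller makes goods available at their premises; the buyer bears all onward costs.
CIF value = EXW price + inland to port + export clearance + origin terminal + freight + insurance = 339042.98 + 1676.46 + 99.08 + 290.23 + 1173.38 + 586.61 = 342868.74
Import duty = 342868.74 × 12% = 41144.25
Buyer bears: inland to port 1676.46 + export clearance 99.08 + origin terminal 290.23 + freight 1173.38 + insurance 586.61 + destination terminal 1074.30 + brokerage 399.37 + delivery 611.02 + duty 41144.25 = 47054.70
Landed cost = invoice 339042.98 + 47054.70 = 386097.68

Total landed cost: CHF 386097.68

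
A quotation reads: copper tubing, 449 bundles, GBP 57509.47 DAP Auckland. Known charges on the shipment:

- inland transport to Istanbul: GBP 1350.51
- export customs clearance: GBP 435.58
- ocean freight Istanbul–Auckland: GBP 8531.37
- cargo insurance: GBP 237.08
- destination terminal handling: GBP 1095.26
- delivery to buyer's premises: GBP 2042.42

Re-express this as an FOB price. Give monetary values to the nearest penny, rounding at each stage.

Not relevant to the conversion: export clearance, inland to port — on the seller under both DAP and FOB; already in the DAP price and stays in the FOB price.
From DAP to FOB, the seller no longer bears: freight, insurance, destination terminal, delivery.
FOB price = 57509.47 − 8531.37 − 237.08 − 1095.26 − 2042.42 = 45603.34

FOB price: GBP 45603.34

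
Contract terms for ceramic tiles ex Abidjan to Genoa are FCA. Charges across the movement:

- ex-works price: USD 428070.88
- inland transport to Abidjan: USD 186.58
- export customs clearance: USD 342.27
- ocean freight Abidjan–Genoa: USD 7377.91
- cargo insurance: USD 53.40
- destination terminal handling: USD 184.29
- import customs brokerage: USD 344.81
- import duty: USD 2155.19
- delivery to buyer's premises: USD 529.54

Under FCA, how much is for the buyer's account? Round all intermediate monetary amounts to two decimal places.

FCA: the seller delivers export-cleared goods to the carrier; the buyer bears costs from that point.
Seller's account: goods 428070.88 + inland to port 186.58 + export clearance 342.27 = 428599.73
Buyer's account: freight 7377.91 + insurance 53.40 + destination terminal 184.29 + brokerage 344.81 + duty 2155.19 + delivery 529.54 = 10645.14

Buyer's account: USD 10645.14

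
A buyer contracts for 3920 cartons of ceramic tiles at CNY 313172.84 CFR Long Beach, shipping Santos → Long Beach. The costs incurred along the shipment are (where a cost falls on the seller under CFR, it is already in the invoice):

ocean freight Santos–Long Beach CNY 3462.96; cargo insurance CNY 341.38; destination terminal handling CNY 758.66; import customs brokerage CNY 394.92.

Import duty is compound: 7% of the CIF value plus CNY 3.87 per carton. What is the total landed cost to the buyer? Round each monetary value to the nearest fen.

Total landed cost: CNY 351784.20

CFR: the seller pays costs through ocean freight to the destination port, but not insurance.
Already in the invoice (seller's account under CFR): freight — exclude.
CIF value = CFR price + insurance = 313172.84 + 341.38 = 313514.22
Ad valorem component: 313514.22 × 7% = 21946.00
Specific component: 3920 × 3.87 = 15170.40
Import duty = 21946.00 + 15170.40 = 37116.40
Buyer bears: insurance 341.38 + destination terminal 758.66 + brokerage 394.92 + duty 37116.40 = 38611.36
Landed cost = invoice 313172.84 + 38611.36 = 351784.20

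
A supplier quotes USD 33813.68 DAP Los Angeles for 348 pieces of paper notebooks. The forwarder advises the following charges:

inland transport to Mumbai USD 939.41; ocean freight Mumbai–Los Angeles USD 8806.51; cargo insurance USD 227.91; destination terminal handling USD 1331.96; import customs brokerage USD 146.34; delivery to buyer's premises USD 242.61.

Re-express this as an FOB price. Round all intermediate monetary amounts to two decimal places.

FOB price: USD 23204.69

Not relevant to the conversion: inland to port — on the seller under both DAP and FOB; already in the DAP price and stays in the FOB price. brokerage — on the buyer under both terms; not part of either seller's price.
From DAP to FOB, the seller no longer bears: freight, insurance, destination terminal, delivery.
FOB price = 33813.68 − 8806.51 − 227.91 − 1331.96 − 242.61 = 23204.69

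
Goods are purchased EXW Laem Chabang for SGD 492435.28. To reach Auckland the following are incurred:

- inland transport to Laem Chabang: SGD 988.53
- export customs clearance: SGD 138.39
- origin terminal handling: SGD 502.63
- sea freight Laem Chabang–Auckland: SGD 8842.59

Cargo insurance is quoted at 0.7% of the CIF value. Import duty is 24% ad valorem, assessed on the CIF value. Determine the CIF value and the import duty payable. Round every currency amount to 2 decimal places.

CIF value: SGD 506452.59; import duty: SGD 121548.62

Let C be the CIF value. C = EXW price + pre-shipment costs + freight + 0.7% × C
C − 0.7% × C = 492435.28 + 988.53 + 138.39 + 502.63 + 8842.59
0.993 × C = 502907.42
C = 502907.42 / 0.993 = 506452.59
Insurance premium = 0.7% × 506452.59 = 3545.17
Import duty = 506452.59 × 24% = 121548.62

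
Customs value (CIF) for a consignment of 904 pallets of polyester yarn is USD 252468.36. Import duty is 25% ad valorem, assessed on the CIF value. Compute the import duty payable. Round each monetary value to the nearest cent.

Import duty: USD 63117.09

Import duty = 252468.36 × 25% = 63117.09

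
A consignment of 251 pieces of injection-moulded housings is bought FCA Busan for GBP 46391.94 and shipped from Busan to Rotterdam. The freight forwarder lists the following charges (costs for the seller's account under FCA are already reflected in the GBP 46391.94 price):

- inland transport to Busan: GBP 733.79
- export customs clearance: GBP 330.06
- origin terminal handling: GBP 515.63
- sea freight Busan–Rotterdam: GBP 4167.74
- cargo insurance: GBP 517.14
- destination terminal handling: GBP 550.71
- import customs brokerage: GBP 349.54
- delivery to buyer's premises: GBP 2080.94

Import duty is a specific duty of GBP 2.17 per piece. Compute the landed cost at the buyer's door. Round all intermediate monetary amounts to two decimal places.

Total landed cost: GBP 55118.31

FCA: the seller delivers export-cleared goods to the carrier; the buyer bears costs from that point.
Already in the invoice (seller's account under FCA): inland to port, export clearance — exclude.
CIF value = FCA price + origin terminal + freight + insurance = 46391.94 + 515.63 + 4167.74 + 517.14 = 51592.45
Import duty = 251 × 2.17 = 544.67
Buyer bears: origin terminal 515.63 + freight 4167.74 + insurance 517.14 + destination terminal 550.71 + brokerage 349.54 + delivery 2080.94 + duty 544.67 = 8726.37
Landed cost = invoice 46391.94 + 8726.37 = 55118.31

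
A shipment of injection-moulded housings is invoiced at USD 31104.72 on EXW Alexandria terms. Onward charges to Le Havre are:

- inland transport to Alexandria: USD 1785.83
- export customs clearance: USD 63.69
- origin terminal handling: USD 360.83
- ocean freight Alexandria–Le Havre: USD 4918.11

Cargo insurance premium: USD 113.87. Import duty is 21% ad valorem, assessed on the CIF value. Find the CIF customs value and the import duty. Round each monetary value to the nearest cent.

CIF value: USD 38347.05; import duty: USD 8052.88

CIF = EXW price + pre-shipment costs + freight + insurance
CIF = 31104.72 + 1785.83 + 63.69 + 360.83 + 4918.11 + 113.87 = 38347.05
Import duty = 38347.05 × 21% = 8052.88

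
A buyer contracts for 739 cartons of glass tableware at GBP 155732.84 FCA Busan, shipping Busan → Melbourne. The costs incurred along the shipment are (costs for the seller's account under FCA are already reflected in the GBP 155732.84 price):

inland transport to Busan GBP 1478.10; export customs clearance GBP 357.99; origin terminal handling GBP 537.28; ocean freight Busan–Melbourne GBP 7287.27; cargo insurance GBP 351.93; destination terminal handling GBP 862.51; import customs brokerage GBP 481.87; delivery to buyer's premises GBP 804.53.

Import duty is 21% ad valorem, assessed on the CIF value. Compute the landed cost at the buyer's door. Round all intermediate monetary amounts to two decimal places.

Total landed cost: GBP 200479.19

FCA: the seller delivers export-cleared goods to the carrier; the buyer bears costs from that point.
Already in the invoice (seller's account under FCA): inland to port, export clearance — exclude.
CIF value = FCA price + origin terminal + freight + insurance = 155732.84 + 537.28 + 7287.27 + 351.93 = 163909.32
Import duty = 163909.32 × 21% = 34420.96
Buyer bears: origin terminal 537.28 + freight 7287.27 + insurance 351.93 + destination terminal 862.51 + brokerage 481.87 + delivery 804.53 + duty 34420.96 = 44746.35
Landed cost = invoice 155732.84 + 44746.35 = 200479.19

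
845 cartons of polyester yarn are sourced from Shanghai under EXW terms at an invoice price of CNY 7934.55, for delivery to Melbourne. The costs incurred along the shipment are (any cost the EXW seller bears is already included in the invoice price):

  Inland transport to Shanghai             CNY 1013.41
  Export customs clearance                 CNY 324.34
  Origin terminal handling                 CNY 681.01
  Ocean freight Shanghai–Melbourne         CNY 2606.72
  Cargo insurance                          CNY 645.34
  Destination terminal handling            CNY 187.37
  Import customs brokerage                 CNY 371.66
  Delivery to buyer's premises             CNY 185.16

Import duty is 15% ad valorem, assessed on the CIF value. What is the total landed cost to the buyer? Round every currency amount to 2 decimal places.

Total landed cost: CNY 15930.37

EXW: the seller makes goods available at their premises; the buyer bears all onward costs.
CIF value = EXW price + inland to port + export clearance + origin terminal + freight + insurance = 7934.55 + 1013.41 + 324.34 + 681.01 + 2606.72 + 645.34 = 13205.37
Import duty = 13205.37 × 15% = 1980.81
Buyer bears: inland to port 1013.41 + export clearance 324.34 + origin terminal 681.01 + freight 2606.72 + insurance 645.34 + destination terminal 187.37 + brokerage 371.66 + delivery 185.16 + duty 1980.81 = 7995.82
Landed cost = invoice 7934.55 + 7995.82 = 15930.37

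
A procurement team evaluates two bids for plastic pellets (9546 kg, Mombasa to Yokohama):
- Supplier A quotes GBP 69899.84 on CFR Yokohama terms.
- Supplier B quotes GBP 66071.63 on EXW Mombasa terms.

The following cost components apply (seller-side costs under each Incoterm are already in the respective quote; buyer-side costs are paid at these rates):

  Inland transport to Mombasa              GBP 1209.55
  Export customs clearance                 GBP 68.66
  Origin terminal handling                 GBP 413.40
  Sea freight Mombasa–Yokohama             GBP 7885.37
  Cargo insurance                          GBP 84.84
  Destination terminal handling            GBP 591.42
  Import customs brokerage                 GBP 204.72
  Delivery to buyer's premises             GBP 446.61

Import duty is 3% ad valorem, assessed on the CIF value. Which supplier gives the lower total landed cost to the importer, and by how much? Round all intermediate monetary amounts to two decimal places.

Supplier A (CFR):
CIF value = CFR price + insurance = 69899.84 + 84.84 = 69984.68
Import duty = 69984.68 × 3% = 2099.54
Buyer bears (A): 84.84 + 591.42 + 204.72 + 446.61 = 1327.59
Landed cost (A) = invoice 69899.84 + 1327.59 + duty 2099.54 = 73326.97
Supplier B (EXW):
CIF value = EXW price + inland to port + export clearance + origin terminal + freight + insurance = 66071.63 + 1209.55 + 68.66 + 413.40 + 7885.37 + 84.84 = 75733.45
Import duty = 75733.45 × 3% = 2272.00
Buyer bears (B): 1209.55 + 68.66 + 413.40 + 7885.37 + 84.84 + 591.42 + 204.72 + 446.61 = 10904.57
Landed cost (B) = invoice 66071.63 + 10904.57 + duty 2272.00 = 79248.20
Difference = |73326.97 − 79248.20| = 5921.23

Supplier A is cheaper by GBP 5921.23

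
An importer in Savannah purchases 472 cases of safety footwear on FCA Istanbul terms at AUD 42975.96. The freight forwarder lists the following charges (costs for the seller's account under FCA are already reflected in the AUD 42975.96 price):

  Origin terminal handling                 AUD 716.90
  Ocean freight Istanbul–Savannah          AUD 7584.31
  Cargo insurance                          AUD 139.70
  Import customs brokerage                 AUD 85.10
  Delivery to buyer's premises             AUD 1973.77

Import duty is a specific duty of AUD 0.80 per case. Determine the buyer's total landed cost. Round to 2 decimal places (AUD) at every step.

FCA: the seller delivers export-cleared goods to the carrier; the buyer bears costs from that point.
CIF value = FCA price + origin terminal + freight + insurance = 42975.96 + 716.90 + 7584.31 + 139.70 = 51416.87
Import duty = 472 × 0.80 = 377.60
Buyer bears: origin terminal 716.90 + freight 7584.31 + insurance 139.70 + brokerage 85.10 + delivery 1973.77 + duty 377.60 = 10877.38
Landed cost = invoice 42975.96 + 10877.38 = 53853.34

Total landed cost: AUD 53853.34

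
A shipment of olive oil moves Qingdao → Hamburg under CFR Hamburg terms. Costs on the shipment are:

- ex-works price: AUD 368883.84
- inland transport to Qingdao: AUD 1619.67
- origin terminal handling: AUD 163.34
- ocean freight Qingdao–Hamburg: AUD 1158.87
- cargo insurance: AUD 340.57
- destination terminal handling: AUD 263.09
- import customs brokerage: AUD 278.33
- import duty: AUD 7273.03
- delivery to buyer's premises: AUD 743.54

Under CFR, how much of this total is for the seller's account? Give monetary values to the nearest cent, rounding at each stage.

Seller's account: AUD 371825.72

CFR: the seller pays costs through ocean freight to the destination port, but not insurance.
Seller's account: goods 368883.84 + inland to port 1619.67 + origin terminal 163.34 + freight 1158.87 = 371825.72
Buyer's account: insurance 340.57 + destination terminal 263.09 + brokerage 278.33 + duty 7273.03 + delivery 743.54 = 8898.56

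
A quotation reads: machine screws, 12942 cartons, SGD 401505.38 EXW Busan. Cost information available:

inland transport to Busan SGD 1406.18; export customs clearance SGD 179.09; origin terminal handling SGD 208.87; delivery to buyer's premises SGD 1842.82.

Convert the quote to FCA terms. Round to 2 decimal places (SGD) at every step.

FCA price: SGD 403090.65

Not relevant to the conversion: delivery, origin terminal — on the buyer under both terms; not part of either seller's price.
From EXW to FCA, the seller additionally bears: inland to port, export clearance.
FCA price = 401505.38 + 1406.18 + 179.09 = 403090.65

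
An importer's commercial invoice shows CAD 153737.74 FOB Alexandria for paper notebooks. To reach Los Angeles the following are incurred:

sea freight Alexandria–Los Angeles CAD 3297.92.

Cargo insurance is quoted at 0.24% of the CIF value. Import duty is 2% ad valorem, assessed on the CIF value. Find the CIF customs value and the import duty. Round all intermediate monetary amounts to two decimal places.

Let C be the CIF value. C = FOB price + freight + 0.24% × C
C − 0.24% × C = 153737.74 + 3297.92
0.9976 × C = 157035.66
C = 157035.66 / 0.9976 = 157413.45
Insurance premium = 0.24% × 157413.45 = 377.79
Import duty = 157413.45 × 2% = 3148.27

CIF value: CAD 157413.45; import duty: CAD 3148.27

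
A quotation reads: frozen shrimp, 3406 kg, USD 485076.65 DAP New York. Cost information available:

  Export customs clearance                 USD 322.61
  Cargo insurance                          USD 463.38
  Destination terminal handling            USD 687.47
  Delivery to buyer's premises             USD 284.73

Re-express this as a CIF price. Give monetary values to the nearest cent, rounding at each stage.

CIF price: USD 484104.45

Not relevant to the conversion: export clearance, insurance — on the seller under both DAP and CIF; already in the DAP price and stays in the CIF price.
From DAP to CIF, the seller no longer bears: destination terminal, delivery.
CIF price = 485076.65 − 687.47 − 284.73 = 484104.45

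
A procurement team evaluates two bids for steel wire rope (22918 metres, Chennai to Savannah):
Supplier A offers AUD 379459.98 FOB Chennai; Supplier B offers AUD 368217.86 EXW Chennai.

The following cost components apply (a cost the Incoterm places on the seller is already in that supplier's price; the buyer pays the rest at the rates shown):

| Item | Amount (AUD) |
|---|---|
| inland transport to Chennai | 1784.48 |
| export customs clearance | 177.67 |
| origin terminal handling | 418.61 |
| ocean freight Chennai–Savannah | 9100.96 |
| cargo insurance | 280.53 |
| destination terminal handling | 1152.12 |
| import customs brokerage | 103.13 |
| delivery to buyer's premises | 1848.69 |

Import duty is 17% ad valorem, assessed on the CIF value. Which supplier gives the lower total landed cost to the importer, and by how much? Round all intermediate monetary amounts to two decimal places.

Supplier A (FOB):
CIF value = FOB price + freight + insurance = 379459.98 + 9100.96 + 280.53 = 388841.47
Import duty = 388841.47 × 17% = 66103.05
Buyer bears (A): 9100.96 + 280.53 + 1152.12 + 103.13 + 1848.69 = 12485.43
Landed cost (A) = invoice 379459.98 + 12485.43 + duty 66103.05 = 458048.46
Supplier B (EXW):
CIF value = EXW price + inland to port + export clearance + origin terminal + freight + insurance = 368217.86 + 1784.48 + 177.67 + 418.61 + 9100.96 + 280.53 = 379980.11
Import duty = 379980.11 × 17% = 64596.62
Buyer bears (B): 1784.48 + 177.67 + 418.61 + 9100.96 + 280.53 + 1152.12 + 103.13 + 1848.69 = 14866.19
Landed cost (B) = invoice 368217.86 + 14866.19 + duty 64596.62 = 447680.67
Difference = |458048.46 − 447680.67| = 10367.79

Supplier B is cheaper by AUD 10367.79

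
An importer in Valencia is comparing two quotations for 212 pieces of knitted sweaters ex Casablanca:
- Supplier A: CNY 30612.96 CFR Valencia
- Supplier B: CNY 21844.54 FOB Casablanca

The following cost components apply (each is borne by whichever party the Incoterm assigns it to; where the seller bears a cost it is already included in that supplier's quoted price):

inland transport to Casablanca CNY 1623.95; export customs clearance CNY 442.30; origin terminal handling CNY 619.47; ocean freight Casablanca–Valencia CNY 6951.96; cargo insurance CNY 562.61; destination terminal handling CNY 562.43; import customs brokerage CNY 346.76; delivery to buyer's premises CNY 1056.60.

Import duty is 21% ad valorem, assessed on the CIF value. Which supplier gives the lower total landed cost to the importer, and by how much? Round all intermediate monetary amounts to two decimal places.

Supplier A (CFR):
CIF value = CFR price + insurance = 30612.96 + 562.61 = 31175.57
Import duty = 31175.57 × 21% = 6546.87
Buyer bears (A): 562.61 + 562.43 + 346.76 + 1056.60 = 2528.40
Landed cost (A) = invoice 30612.96 + 2528.40 + duty 6546.87 = 39688.23
Supplier B (FOB):
CIF value = FOB price + freight + insurance = 21844.54 + 6951.96 + 562.61 = 29359.11
Import duty = 29359.11 × 21% = 6165.41
Buyer bears (B): 6951.96 + 562.61 + 562.43 + 346.76 + 1056.60 = 9480.36
Landed cost (B) = invoice 21844.54 + 9480.36 + duty 6165.41 = 37490.31
Difference = |39688.23 − 37490.31| = 2197.92

Supplier B is cheaper by CNY 2197.92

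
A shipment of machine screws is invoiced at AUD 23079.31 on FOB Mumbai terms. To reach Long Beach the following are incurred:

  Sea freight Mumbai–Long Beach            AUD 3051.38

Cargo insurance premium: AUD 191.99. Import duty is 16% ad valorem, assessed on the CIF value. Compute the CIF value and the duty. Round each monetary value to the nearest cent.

CIF = FOB price + freight + insurance
CIF = 23079.31 + 3051.38 + 191.99 = 26322.68
Import duty = 26322.68 × 16% = 4211.63

CIF value: AUD 26322.68; import duty: AUD 4211.63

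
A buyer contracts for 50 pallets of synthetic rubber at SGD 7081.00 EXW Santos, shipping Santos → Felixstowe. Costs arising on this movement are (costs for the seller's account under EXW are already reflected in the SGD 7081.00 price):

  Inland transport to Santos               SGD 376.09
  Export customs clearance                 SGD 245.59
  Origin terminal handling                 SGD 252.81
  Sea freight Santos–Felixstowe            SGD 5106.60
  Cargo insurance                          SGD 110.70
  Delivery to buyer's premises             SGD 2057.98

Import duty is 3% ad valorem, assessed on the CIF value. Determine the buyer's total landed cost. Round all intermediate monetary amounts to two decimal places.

Total landed cost: SGD 15625.95

EXW: the seller makes goods available at their premises; the buyer bears all onward costs.
CIF value = EXW price + inland to port + export clearance + origin terminal + freight + insurance = 7081.00 + 376.09 + 245.59 + 252.81 + 5106.60 + 110.70 = 13172.79
Import duty = 13172.79 × 3% = 395.18
Buyer bears: inland to port 376.09 + export clearance 245.59 + origin terminal 252.81 + freight 5106.60 + insurance 110.70 + delivery 2057.98 + duty 395.18 = 8544.95
Landed cost = invoice 7081.00 + 8544.95 = 15625.95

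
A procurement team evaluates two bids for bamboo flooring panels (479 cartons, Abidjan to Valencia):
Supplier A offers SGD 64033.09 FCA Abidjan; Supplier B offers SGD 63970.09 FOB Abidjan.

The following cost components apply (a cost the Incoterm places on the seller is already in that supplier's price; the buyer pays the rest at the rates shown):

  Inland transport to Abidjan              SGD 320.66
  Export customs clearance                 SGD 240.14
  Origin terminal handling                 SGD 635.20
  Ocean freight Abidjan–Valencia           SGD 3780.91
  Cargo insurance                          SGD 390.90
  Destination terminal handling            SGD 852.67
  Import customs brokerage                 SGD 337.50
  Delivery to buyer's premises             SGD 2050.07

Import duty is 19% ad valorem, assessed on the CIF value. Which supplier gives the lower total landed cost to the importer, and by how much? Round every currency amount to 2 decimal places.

Supplier A (FCA):
CIF value = FCA price + origin terminal + freight + insurance = 64033.09 + 635.20 + 3780.91 + 390.90 = 68840.10
Import duty = 68840.10 × 19% = 13079.62
Buyer bears (A): 635.20 + 3780.91 + 390.90 + 852.67 + 337.50 + 2050.07 = 8047.25
Landed cost (A) = invoice 64033.09 + 8047.25 + duty 13079.62 = 85159.96
Supplier B (FOB):
CIF value = FOB price + freight + insurance = 63970.09 + 3780.91 + 390.90 = 68141.90
Import duty = 68141.90 × 19% = 12946.96
Buyer bears (B): 3780.91 + 390.90 + 852.67 + 337.50 + 2050.07 = 7412.05
Landed cost (B) = invoice 63970.09 + 7412.05 + duty 12946.96 = 84329.10
Difference = |85159.96 − 84329.10| = 830.86

Supplier B is cheaper by SGD 830.86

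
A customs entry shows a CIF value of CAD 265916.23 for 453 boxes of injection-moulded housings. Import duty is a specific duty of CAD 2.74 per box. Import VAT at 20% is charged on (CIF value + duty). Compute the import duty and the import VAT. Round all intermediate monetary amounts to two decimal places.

Import duty: CAD 1241.22; import VAT: CAD 53431.49

Import duty = 453 × 2.74 = 1241.22
VAT base = CIF + duty = 265916.23 + 1241.22 = 267157.45
Import VAT = 267157.45 × 20% = 53431.49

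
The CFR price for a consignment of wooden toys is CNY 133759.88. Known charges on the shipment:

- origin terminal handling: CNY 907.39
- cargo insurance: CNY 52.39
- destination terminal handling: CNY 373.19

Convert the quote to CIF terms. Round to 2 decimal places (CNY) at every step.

Not relevant to the conversion: origin terminal — on the seller under both CFR and CIF; already in the CFR price and stays in the CIF price. destination terminal — on the buyer under both terms; not part of either seller's price.
From CFR to CIF, the seller additionally bears: insurance.
CIF price = 133759.88 + 52.39 = 133812.27

CIF price: CNY 133812.27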